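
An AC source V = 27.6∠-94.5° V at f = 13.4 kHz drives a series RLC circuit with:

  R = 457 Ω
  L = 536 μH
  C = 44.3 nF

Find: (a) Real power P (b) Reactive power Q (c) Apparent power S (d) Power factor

Step 1 — Angular frequency: ω = 2π·f = 2π·1.34e+04 = 8.419e+04 rad/s.
Step 2 — Component impedances:
  R: Z = R = 457 Ω
  L: Z = jωL = j·8.419e+04·0.000536 = 0 + j45.13 Ω
  C: Z = 1/(jωC) = -j/(ω·C) = 0 - j268.1 Ω
Step 3 — Series combination: Z_total = R + L + C = 457 - j223 Ω = 508.5∠-26.0° Ω.
Step 4 — Source phasor: V = 27.6∠-94.5° V = -2.165 - j27.51 V.
Step 5 — Current: I = V / Z = 0.0199 - j0.0505 A = 0.05428∠-68.5° A.
Step 6 — Complex power: S = V·I* = 1.346 - j0.6569 VA.
Step 7 — Real power: P = Re(S) = 1.346 W.
Step 8 — Reactive power: Q = Im(S) = -0.6569 VAR.
Step 9 — Apparent power: |S| = 1.498 VA.
Step 10 — Power factor: PF = P/|S| = 0.8987 (leading).

(a) P = 1.346 W  (b) Q = -0.6569 VAR  (c) S = 1.498 VA  (d) PF = 0.8987 (leading)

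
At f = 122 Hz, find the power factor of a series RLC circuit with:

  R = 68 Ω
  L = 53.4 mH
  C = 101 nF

Step 1 — Angular frequency: ω = 2π·f = 2π·122 = 766.5 rad/s.
Step 2 — Component impedances:
  R: Z = R = 68 Ω
  L: Z = jωL = j·766.5·0.0534 = 0 + j40.93 Ω
  C: Z = 1/(jωC) = -j/(ω·C) = 0 - j1.292e+04 Ω
Step 3 — Series combination: Z_total = R + L + C = 68 - j1.288e+04 Ω = 1.288e+04∠-89.7° Ω.
Step 4 — Power factor: PF = cos(φ) = Re(Z)/|Z| = 68/12876 = 0.005281.
Step 5 — Type: Im(Z) = -1.288e+04 ⇒ leading (phase φ = -89.7°).

PF = 0.005281 (leading, φ = -89.7°)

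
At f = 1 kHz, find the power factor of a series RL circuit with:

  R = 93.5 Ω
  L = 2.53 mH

Step 1 — Angular frequency: ω = 2π·f = 2π·1000 = 6283 rad/s.
Step 2 — Component impedances:
  R: Z = R = 93.5 Ω
  L: Z = jωL = j·6283·0.00253 = 0 + j15.9 Ω
Step 3 — Series combination: Z_total = R + L = 93.5 + j15.9 Ω = 94.84∠9.6° Ω.
Step 4 — Power factor: PF = cos(φ) = Re(Z)/|Z| = 93.5/94.84 = 0.9859.
Step 5 — Type: Im(Z) = 15.9 ⇒ lagging (phase φ = 9.6°).

PF = 0.9859 (lagging, φ = 9.6°)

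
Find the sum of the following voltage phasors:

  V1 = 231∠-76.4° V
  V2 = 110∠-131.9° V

Step 1 — Convert each phasor to rectangular form:
  V1 = 231·(cos(-76.4°) + j·sin(-76.4°)) = 54.32 - j224.5 V
  V2 = 110·(cos(-131.9°) + j·sin(-131.9°)) = -73.46 - j81.87 V
Step 2 — Sum components: V_total = -19.14 - j306.4 V.
Step 3 — Convert to polar: |V_total| = 307 V, ∠V_total = -93.6°.

V_total = 307∠-93.6° V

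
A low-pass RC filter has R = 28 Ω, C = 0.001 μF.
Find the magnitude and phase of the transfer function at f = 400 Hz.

Step 1 — Angular frequency: ω = 2π·400 = 2513 rad/s.
Step 2 — Transfer function: H(jω) = 1/(1 + jωRC).
Step 3 — Denominator: 1 + jωRC = 1 + j·2513·28·1e-09 = 1 + j7.037e-05.
Step 4 — H = 1 - j7.037e-05.
Step 5 — Magnitude: |H| = 1 (-0.0 dB); phase: φ = -0.0°.

|H| = 1 (-0.0 dB), φ = -0.0°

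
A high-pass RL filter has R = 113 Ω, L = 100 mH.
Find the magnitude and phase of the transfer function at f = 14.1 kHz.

Step 1 — Angular frequency: ω = 2π·1.41e+04 = 8.859e+04 rad/s.
Step 2 — Transfer function: H(jω) = jωL/(R + jωL).
Step 3 — Numerator jωL = j·8859; denominator R + jωL = 113 + j8859.
Step 4 — H = 0.9998 + j0.01275.
Step 5 — Magnitude: |H| = 0.9999 (-0.0 dB); phase: φ = 0.7°.

|H| = 0.9999 (-0.0 dB), φ = 0.7°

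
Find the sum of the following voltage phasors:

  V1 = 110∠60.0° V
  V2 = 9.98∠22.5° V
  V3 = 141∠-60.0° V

Step 1 — Convert each phasor to rectangular form:
  V1 = 110·(cos(60.0°) + j·sin(60.0°)) = 55 + j95.26 V
  V2 = 9.98·(cos(22.5°) + j·sin(22.5°)) = 9.22 + j3.819 V
  V3 = 141·(cos(-60.0°) + j·sin(-60.0°)) = 70.5 - j122.1 V
Step 2 — Sum components: V_total = 134.7 - j23.03 V.
Step 3 — Convert to polar: |V_total| = 136.7 V, ∠V_total = -9.7°.

V_total = 136.7∠-9.7° V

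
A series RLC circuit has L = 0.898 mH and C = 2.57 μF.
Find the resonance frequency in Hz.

Step 1 — Resonance condition Im(Z)=0 gives ω₀ = 1/√(LC).
Step 2 — ω₀ = 1/√(0.000898·2.57e-06) = 2.082e+04 rad/s.
Step 3 — f₀ = ω₀/(2π) = 3313 Hz.

f₀ = 3313 Hz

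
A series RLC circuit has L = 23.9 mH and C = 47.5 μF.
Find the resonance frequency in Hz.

Step 1 — Resonance condition Im(Z)=0 gives ω₀ = 1/√(LC).
Step 2 — ω₀ = 1/√(0.0239·4.75e-05) = 938.5 rad/s.
Step 3 — f₀ = ω₀/(2π) = 149.4 Hz.

f₀ = 149.4 Hz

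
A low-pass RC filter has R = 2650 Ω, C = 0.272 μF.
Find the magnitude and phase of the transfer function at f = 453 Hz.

Step 1 — Angular frequency: ω = 2π·453 = 2846 rad/s.
Step 2 — Transfer function: H(jω) = 1/(1 + jωRC).
Step 3 — Denominator: 1 + jωRC = 1 + j·2846·2650·2.72e-07 = 1 + j2.052.
Step 4 — H = 0.192 - j0.3939.
Step 5 — Magnitude: |H| = 0.4381 (-7.2 dB); phase: φ = -64.0°.

|H| = 0.4381 (-7.2 dB), φ = -64.0°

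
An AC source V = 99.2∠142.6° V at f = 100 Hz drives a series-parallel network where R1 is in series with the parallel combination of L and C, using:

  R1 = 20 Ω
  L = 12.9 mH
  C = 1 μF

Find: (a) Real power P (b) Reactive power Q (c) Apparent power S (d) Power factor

Step 1 — Angular frequency: ω = 2π·f = 2π·100 = 628.3 rad/s.
Step 2 — Component impedances:
  R1: Z = R = 20 Ω
  L: Z = jωL = j·628.3·0.0129 = 0 + j8.105 Ω
  C: Z = 1/(jωC) = -j/(ω·C) = 0 - j1592 Ω
Step 3 — Parallel branch: L || C = 1/(1/L + 1/C) = 0 + j8.147 Ω.
Step 4 — Series with R1: Z_total = R1 + (L || C) = 20 + j8.147 Ω = 21.6∠22.2° Ω.
Step 5 — Source phasor: V = 99.2∠142.6° V = -78.81 + j60.25 V.
Step 6 — Current: I = V / Z = -2.327 + j3.96 A = 4.594∠120.4° A.
Step 7 — Complex power: S = V·I* = 422 + j171.9 VA.
Step 8 — Real power: P = Re(S) = 422 W.
Step 9 — Reactive power: Q = Im(S) = 171.9 VAR.
Step 10 — Apparent power: |S| = 455.7 VA.
Step 11 — Power factor: PF = P/|S| = 0.9261 (lagging).

(a) P = 422 W  (b) Q = 171.9 VAR  (c) S = 455.7 VA  (d) PF = 0.9261 (lagging)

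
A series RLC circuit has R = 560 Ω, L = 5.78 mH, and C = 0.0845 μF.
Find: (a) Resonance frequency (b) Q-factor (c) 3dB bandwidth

Step 1 — Resonance: ω₀ = 1/√(LC) = 1/√(0.00578·8.45e-08) = 4.525e+04 rad/s.
Step 2 — f₀ = ω₀/(2π) = 7202 Hz.
Step 3 — Series Q: Q = ω₀L/R = 4.525e+04·0.00578/560 = 0.467.
Step 4 — Bandwidth: Δω = ω₀/Q = 9.689e+04 rad/s; BW = Δω/(2π) = 1.542e+04 Hz.

(a) f₀ = 7202 Hz  (b) Q = 0.467  (c) BW = 1.542e+04 Hz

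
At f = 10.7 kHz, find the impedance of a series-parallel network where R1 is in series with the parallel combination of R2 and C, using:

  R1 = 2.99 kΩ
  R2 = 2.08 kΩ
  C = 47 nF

Step 1 — Angular frequency: ω = 2π·f = 2π·1.07e+04 = 6.723e+04 rad/s.
Step 2 — Component impedances:
  R1: Z = R = 2990 Ω
  R2: Z = R = 2080 Ω
  C: Z = 1/(jωC) = -j/(ω·C) = 0 - j316.5 Ω
Step 3 — Parallel branch: R2 || C = 1/(1/R2 + 1/C) = 47.06 - j309.3 Ω.
Step 4 — Series with R1: Z_total = R1 + (R2 || C) = 3037 - j309.3 Ω = 3053∠-5.8° Ω.

Z = 3037 - j309.3 Ω = 3053∠-5.8° Ω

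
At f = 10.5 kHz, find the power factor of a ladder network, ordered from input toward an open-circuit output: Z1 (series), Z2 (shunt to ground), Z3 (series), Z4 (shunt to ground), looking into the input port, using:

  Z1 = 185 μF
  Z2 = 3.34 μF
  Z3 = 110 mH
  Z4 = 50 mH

Step 1 — Angular frequency: ω = 2π·f = 2π·1.05e+04 = 6.597e+04 rad/s.
Step 2 — Component impedances:
  Z1: Z = 1/(jωC) = -j/(ω·C) = 0 - j0.08193 Ω
  Z2: Z = 1/(jωC) = -j/(ω·C) = 0 - j4.538 Ω
  Z3: Z = jωL = j·6.597e+04·0.11 = 0 + j7257 Ω
  Z4: Z = jωL = j·6.597e+04·0.05 = 0 + j3299 Ω
Step 3 — Ladder network (open output): work backward from the far end, alternating series and parallel combinations. Z_in = 0 - j4.622 Ω = 4.622∠-90.0° Ω.
Step 4 — Power factor: PF = cos(φ) = Re(Z)/|Z| = 0/4.622 = 0.
Step 5 — Type: Im(Z) = -4.622 ⇒ leading (phase φ = -90.0°).

PF = 0 (leading, φ = -90.0°)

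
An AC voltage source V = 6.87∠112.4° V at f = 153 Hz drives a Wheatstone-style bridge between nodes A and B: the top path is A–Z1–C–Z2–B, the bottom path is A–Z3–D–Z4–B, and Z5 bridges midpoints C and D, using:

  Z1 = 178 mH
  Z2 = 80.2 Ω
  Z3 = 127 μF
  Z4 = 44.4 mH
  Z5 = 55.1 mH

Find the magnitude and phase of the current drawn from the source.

Step 1 — Angular frequency: ω = 2π·f = 2π·153 = 961.3 rad/s.
Step 2 — Component impedances:
  Z1: Z = jωL = j·961.3·0.178 = 0 + j171.1 Ω
  Z2: Z = R = 80.2 Ω
  Z3: Z = 1/(jωC) = -j/(ω·C) = 0 - j8.191 Ω
  Z4: Z = jωL = j·961.3·0.0444 = 0 + j42.68 Ω
  Z5: Z = jωL = j·961.3·0.0551 = 0 + j52.97 Ω
Step 3 — Bridge requires nodal analysis (the Z5 bridge couples midpoints C and D, so the two paths cannot be reduced to a simple series/parallel combination). Setting node B to ground and injecting 1 A at node A, the 3-node admittance system at A, C, D solves to V_A = Z_AB = 10 + j23.87 Ω = 25.88∠67.3° Ω.
Step 4 — Source phasor: V = 6.87∠112.4° V = -2.618 + j6.352 V.
Step 5 — Ohm's law: I = V / Z_total = (-2.618 + j6.352) / (10 + j23.87) = 0.1872 + j0.1881 A.
Step 6 — Convert to polar: |I| = 0.2654 A, ∠I = 45.1°.

I = 0.2654∠45.1° A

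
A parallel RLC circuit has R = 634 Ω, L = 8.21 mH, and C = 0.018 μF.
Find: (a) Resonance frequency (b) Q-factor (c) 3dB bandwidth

Step 1 — Resonance: ω₀ = 1/√(LC) = 1/√(0.00821·1.8e-08) = 8.226e+04 rad/s.
Step 2 — f₀ = ω₀/(2π) = 1.309e+04 Hz.
Step 3 — Parallel Q: Q = R/(ω₀L) = 634/(8.226e+04·0.00821) = 0.9388.
Step 4 — Bandwidth: Δω = ω₀/Q = 8.763e+04 rad/s; BW = Δω/(2π) = 1.395e+04 Hz.

(a) f₀ = 1.309e+04 Hz  (b) Q = 0.9388  (c) BW = 1.395e+04 Hz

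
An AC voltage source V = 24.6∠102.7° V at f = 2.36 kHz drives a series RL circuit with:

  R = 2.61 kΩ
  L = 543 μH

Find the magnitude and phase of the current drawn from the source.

Step 1 — Angular frequency: ω = 2π·f = 2π·2360 = 1.483e+04 rad/s.
Step 2 — Component impedances:
  R: Z = R = 2610 Ω
  L: Z = jωL = j·1.483e+04·0.000543 = 0 + j8.052 Ω
Step 3 — Series combination: Z_total = R + L = 2610 + j8.052 Ω = 2610∠0.2° Ω.
Step 4 — Source phasor: V = 24.6∠102.7° V = -5.408 + j24 V.
Step 5 — Ohm's law: I = V / Z_total = (-5.408 + j24) / (2610 + j8.052) = -0.002044 + j0.009201 A.
Step 6 — Convert to polar: |I| = 0.009425 A, ∠I = 102.5°.

I = 0.009425∠102.5° A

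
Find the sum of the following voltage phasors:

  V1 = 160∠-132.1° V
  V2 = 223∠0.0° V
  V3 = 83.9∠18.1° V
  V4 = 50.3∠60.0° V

Step 1 — Convert each phasor to rectangular form:
  V1 = 160·(cos(-132.1°) + j·sin(-132.1°)) = -107.3 - j118.7 V
  V2 = 223·(cos(0.0°) + j·sin(0.0°)) = 223 V
  V3 = 83.9·(cos(18.1°) + j·sin(18.1°)) = 79.75 + j26.07 V
  V4 = 50.3·(cos(60.0°) + j·sin(60.0°)) = 25.15 + j43.56 V
Step 2 — Sum components: V_total = 220.6 - j49.09 V.
Step 3 — Convert to polar: |V_total| = 226 V, ∠V_total = -12.5°.

V_total = 226∠-12.5° V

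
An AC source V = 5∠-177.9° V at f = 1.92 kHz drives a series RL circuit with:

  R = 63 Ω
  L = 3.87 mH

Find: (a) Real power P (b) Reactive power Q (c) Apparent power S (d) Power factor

Step 1 — Angular frequency: ω = 2π·f = 2π·1920 = 1.206e+04 rad/s.
Step 2 — Component impedances:
  R: Z = R = 63 Ω
  L: Z = jωL = j·1.206e+04·0.00387 = 0 + j46.69 Ω
Step 3 — Series combination: Z_total = R + L = 63 + j46.69 Ω = 78.41∠36.5° Ω.
Step 4 — Source phasor: V = 5∠-177.9° V = -4.997 - j0.1832 V.
Step 5 — Current: I = V / Z = -0.05259 + j0.03606 A = 0.06376∠145.6° A.
Step 6 — Complex power: S = V·I* = 0.2562 + j0.1898 VA.
Step 7 — Real power: P = Re(S) = 0.2562 W.
Step 8 — Reactive power: Q = Im(S) = 0.1898 VAR.
Step 9 — Apparent power: |S| = 0.3188 VA.
Step 10 — Power factor: PF = P/|S| = 0.8034 (lagging).

(a) P = 0.2562 W  (b) Q = 0.1898 VAR  (c) S = 0.3188 VA  (d) PF = 0.8034 (lagging)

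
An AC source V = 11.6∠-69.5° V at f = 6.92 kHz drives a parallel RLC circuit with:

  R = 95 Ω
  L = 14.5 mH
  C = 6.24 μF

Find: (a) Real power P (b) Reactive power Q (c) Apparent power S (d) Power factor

Step 1 — Angular frequency: ω = 2π·f = 2π·6920 = 4.348e+04 rad/s.
Step 2 — Component impedances:
  R: Z = R = 95 Ω
  L: Z = jωL = j·4.348e+04·0.0145 = 0 + j630.5 Ω
  C: Z = 1/(jωC) = -j/(ω·C) = 0 - j3.686 Ω
Step 3 — Parallel combination: 1/Z_total = 1/R + 1/L + 1/C; Z_total = 0.1445 - j3.702 Ω = 3.705∠-87.8° Ω.
Step 4 — Source phasor: V = 11.6∠-69.5° V = 4.062 - j10.87 V.
Step 5 — Current: I = V / Z = 2.973 + j0.9814 A = 3.131∠18.3° A.
Step 6 — Complex power: S = V·I* = 1.416 - j36.29 VA.
Step 7 — Real power: P = Re(S) = 1.416 W.
Step 8 — Reactive power: Q = Im(S) = -36.29 VAR.
Step 9 — Apparent power: |S| = 36.32 VA.
Step 10 — Power factor: PF = P/|S| = 0.039 (leading).

(a) P = 1.416 W  (b) Q = -36.29 VAR  (c) S = 36.32 VA  (d) PF = 0.039 (leading)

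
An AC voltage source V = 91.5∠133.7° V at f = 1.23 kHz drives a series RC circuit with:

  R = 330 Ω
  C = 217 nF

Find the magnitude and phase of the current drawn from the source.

Step 1 — Angular frequency: ω = 2π·f = 2π·1230 = 7728 rad/s.
Step 2 — Component impedances:
  R: Z = R = 330 Ω
  C: Z = 1/(jωC) = -j/(ω·C) = 0 - j596.3 Ω
Step 3 — Series combination: Z_total = R + C = 330 - j596.3 Ω = 681.5∠-61.0° Ω.
Step 4 — Source phasor: V = 91.5∠133.7° V = -63.22 + j66.15 V.
Step 5 — Ohm's law: I = V / Z_total = (-63.22 + j66.15) / (330 - j596.3) = -0.1298 - j0.03416 A.
Step 6 — Convert to polar: |I| = 0.1343 A, ∠I = -165.3°.

I = 0.1343∠-165.3° A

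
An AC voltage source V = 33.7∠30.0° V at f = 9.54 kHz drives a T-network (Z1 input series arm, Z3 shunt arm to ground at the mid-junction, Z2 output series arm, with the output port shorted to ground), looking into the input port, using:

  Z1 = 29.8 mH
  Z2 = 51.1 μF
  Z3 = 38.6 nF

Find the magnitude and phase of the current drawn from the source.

Step 1 — Angular frequency: ω = 2π·f = 2π·9540 = 5.994e+04 rad/s.
Step 2 — Component impedances:
  Z1: Z = jωL = j·5.994e+04·0.0298 = 0 + j1786 Ω
  Z2: Z = 1/(jωC) = -j/(ω·C) = 0 - j0.3265 Ω
  Z3: Z = 1/(jωC) = -j/(ω·C) = 0 - j432.2 Ω
Step 3 — With the output port shorted to ground, the output series arm Z2 runs from the junction to ground; the shunt arm Z3 also runs from the junction to ground. They appear in parallel: Z3 || Z2 = 0 - j0.3262 Ω.
Step 4 — Series with input arm Z1: Z_in = Z1 + (Z3 || Z2) = 0 + j1786 Ω = 1786∠90.0° Ω.
Step 5 — Source phasor: V = 33.7∠30.0° V = 29.19 + j16.85 V.
Step 6 — Ohm's law: I = V / Z_total = (29.19 + j16.85) / (0 + j1786) = 0.009435 - j0.01634 A.
Step 7 — Convert to polar: |I| = 0.01887 A, ∠I = -60.0°.

I = 0.01887∠-60.0° A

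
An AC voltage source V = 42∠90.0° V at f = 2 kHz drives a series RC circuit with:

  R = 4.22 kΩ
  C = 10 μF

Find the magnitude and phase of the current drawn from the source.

Step 1 — Angular frequency: ω = 2π·f = 2π·2000 = 1.257e+04 rad/s.
Step 2 — Component impedances:
  R: Z = R = 4220 Ω
  C: Z = 1/(jωC) = -j/(ω·C) = 0 - j7.958 Ω
Step 3 — Series combination: Z_total = R + C = 4220 - j7.958 Ω = 4220∠-0.1° Ω.
Step 4 — Source phasor: V = 42∠90.0° V = 0 + j42 V.
Step 5 — Ohm's law: I = V / Z_total = (0 + j42) / (4220 - j7.958) = -1.877e-05 + j0.009953 A.
Step 6 — Convert to polar: |I| = 0.009953 A, ∠I = 90.1°.

I = 0.009953∠90.1° A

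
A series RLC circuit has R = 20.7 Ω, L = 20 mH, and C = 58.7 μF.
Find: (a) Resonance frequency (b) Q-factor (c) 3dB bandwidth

Step 1 — Resonance: ω₀ = 1/√(LC) = 1/√(0.02·5.87e-05) = 922.9 rad/s.
Step 2 — f₀ = ω₀/(2π) = 146.9 Hz.
Step 3 — Series Q: Q = ω₀L/R = 922.9·0.02/20.7 = 0.8917.
Step 4 — Bandwidth: Δω = ω₀/Q = 1035 rad/s; BW = Δω/(2π) = 164.7 Hz.

(a) f₀ = 146.9 Hz  (b) Q = 0.8917  (c) BW = 164.7 Hz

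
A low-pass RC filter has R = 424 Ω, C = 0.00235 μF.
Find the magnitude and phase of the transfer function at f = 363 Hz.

Step 1 — Angular frequency: ω = 2π·363 = 2281 rad/s.
Step 2 — Transfer function: H(jω) = 1/(1 + jωRC).
Step 3 — Denominator: 1 + jωRC = 1 + j·2281·424·2.35e-09 = 1 + j0.002273.
Step 4 — H = 1 - j0.002273.
Step 5 — Magnitude: |H| = 1 (-0.0 dB); phase: φ = -0.1°.

|H| = 1 (-0.0 dB), φ = -0.1°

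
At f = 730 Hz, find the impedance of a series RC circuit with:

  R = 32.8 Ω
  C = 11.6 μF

Step 1 — Angular frequency: ω = 2π·f = 2π·730 = 4587 rad/s.
Step 2 — Component impedances:
  R: Z = R = 32.8 Ω
  C: Z = 1/(jωC) = -j/(ω·C) = 0 - j18.79 Ω
Step 3 — Series combination: Z_total = R + C = 32.8 - j18.79 Ω = 37.8∠-29.8° Ω.

Z = 32.8 - j18.79 Ω = 37.8∠-29.8° Ω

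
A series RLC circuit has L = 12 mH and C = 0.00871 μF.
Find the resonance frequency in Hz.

Step 1 — Resonance condition Im(Z)=0 gives ω₀ = 1/√(LC).
Step 2 — ω₀ = 1/√(0.012·8.71e-09) = 9.781e+04 rad/s.
Step 3 — f₀ = ω₀/(2π) = 1.557e+04 Hz.

f₀ = 1.557e+04 Hz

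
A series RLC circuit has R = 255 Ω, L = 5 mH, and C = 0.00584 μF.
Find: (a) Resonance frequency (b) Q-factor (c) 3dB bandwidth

Step 1 — Resonance: ω₀ = 1/√(LC) = 1/√(0.005·5.84e-09) = 1.851e+05 rad/s.
Step 2 — f₀ = ω₀/(2π) = 2.945e+04 Hz.
Step 3 — Series Q: Q = ω₀L/R = 1.851e+05·0.005/255 = 3.629.
Step 4 — Bandwidth: Δω = ω₀/Q = 5.1e+04 rad/s; BW = Δω/(2π) = 8117 Hz.

(a) f₀ = 2.945e+04 Hz  (b) Q = 3.629  (c) BW = 8117 Hz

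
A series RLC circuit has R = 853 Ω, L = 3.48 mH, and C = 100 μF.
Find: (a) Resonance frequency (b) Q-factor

Step 1 — Resonance condition Im(Z)=0 gives ω₀ = 1/√(LC).
Step 2 — ω₀ = 1/√(0.00348·0.0001) = 1695 rad/s.
Step 3 — f₀ = ω₀/(2π) = 269.8 Hz.
Step 4 — Series Q: Q = ω₀L/R = 1695·0.00348/853 = 0.006916.

(a) f₀ = 269.8 Hz  (b) Q = 0.006916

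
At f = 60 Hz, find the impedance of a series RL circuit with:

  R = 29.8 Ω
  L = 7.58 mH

Step 1 — Angular frequency: ω = 2π·f = 2π·60 = 377 rad/s.
Step 2 — Component impedances:
  R: Z = R = 29.8 Ω
  L: Z = jωL = j·377·0.00758 = 0 + j2.858 Ω
Step 3 — Series combination: Z_total = R + L = 29.8 + j2.858 Ω = 29.94∠5.5° Ω.

Z = 29.8 + j2.858 Ω = 29.94∠5.5° Ω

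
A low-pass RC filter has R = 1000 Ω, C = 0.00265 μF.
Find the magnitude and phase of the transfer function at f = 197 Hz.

Step 1 — Angular frequency: ω = 2π·197 = 1238 rad/s.
Step 2 — Transfer function: H(jω) = 1/(1 + jωRC).
Step 3 — Denominator: 1 + jωRC = 1 + j·1238·1000·2.65e-09 = 1 + j0.00328.
Step 4 — H = 1 - j0.00328.
Step 5 — Magnitude: |H| = 1 (-0.0 dB); phase: φ = -0.2°.

|H| = 1 (-0.0 dB), φ = -0.2°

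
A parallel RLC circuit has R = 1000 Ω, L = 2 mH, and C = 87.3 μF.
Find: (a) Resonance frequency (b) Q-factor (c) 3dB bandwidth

Step 1 — Resonance: ω₀ = 1/√(LC) = 1/√(0.002·8.73e-05) = 2393 rad/s.
Step 2 — f₀ = ω₀/(2π) = 380.9 Hz.
Step 3 — Parallel Q: Q = R/(ω₀L) = 1000/(2393·0.002) = 208.9.
Step 4 — Bandwidth: Δω = ω₀/Q = 11.45 rad/s; BW = Δω/(2π) = 1.823 Hz.

(a) f₀ = 380.9 Hz  (b) Q = 208.9  (c) BW = 1.823 Hz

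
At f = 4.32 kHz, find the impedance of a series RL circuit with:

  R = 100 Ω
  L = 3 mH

Step 1 — Angular frequency: ω = 2π·f = 2π·4320 = 2.714e+04 rad/s.
Step 2 — Component impedances:
  R: Z = R = 100 Ω
  L: Z = jωL = j·2.714e+04·0.003 = 0 + j81.43 Ω
Step 3 — Series combination: Z_total = R + L = 100 + j81.43 Ω = 129∠39.2° Ω.

Z = 100 + j81.43 Ω = 129∠39.2° Ω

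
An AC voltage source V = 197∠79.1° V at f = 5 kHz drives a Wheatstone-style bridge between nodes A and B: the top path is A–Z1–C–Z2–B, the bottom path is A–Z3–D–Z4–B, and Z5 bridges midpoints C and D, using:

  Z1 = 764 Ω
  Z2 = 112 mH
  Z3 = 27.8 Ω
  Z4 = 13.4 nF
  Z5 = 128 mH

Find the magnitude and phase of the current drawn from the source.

Step 1 — Angular frequency: ω = 2π·f = 2π·5000 = 3.142e+04 rad/s.
Step 2 — Component impedances:
  Z1: Z = R = 764 Ω
  Z2: Z = jωL = j·3.142e+04·0.112 = 0 + j3519 Ω
  Z3: Z = R = 27.8 Ω
  Z4: Z = 1/(jωC) = -j/(ω·C) = 0 - j2375 Ω
  Z5: Z = jωL = j·3.142e+04·0.128 = 0 + j4021 Ω
Step 3 — Bridge requires nodal analysis (the Z5 bridge couples midpoints C and D, so the two paths cannot be reduced to a simple series/parallel combination). Setting node B to ground and injecting 1 A at node A, the 3-node admittance system at A, C, D solves to V_A = Z_AB = 2001 - j5556 Ω = 5905∠-70.2° Ω.
Step 4 — Source phasor: V = 197∠79.1° V = 37.25 + j193.4 V.
Step 5 — Ohm's law: I = V / Z_total = (37.25 + j193.4) / (2001 - j5556) = -0.02868 + j0.01703 A.
Step 6 — Convert to polar: |I| = 0.03336 A, ∠I = 149.3°.

I = 0.03336∠149.3° A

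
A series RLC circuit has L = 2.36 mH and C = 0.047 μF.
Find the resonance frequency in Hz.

Step 1 — Resonance condition Im(Z)=0 gives ω₀ = 1/√(LC).
Step 2 — ω₀ = 1/√(0.00236·4.7e-08) = 9.495e+04 rad/s.
Step 3 — f₀ = ω₀/(2π) = 1.511e+04 Hz.

f₀ = 1.511e+04 Hz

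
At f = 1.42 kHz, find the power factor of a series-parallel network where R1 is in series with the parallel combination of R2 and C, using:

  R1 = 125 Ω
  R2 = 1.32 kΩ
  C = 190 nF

Step 1 — Angular frequency: ω = 2π·f = 2π·1420 = 8922 rad/s.
Step 2 — Component impedances:
  R1: Z = R = 125 Ω
  R2: Z = R = 1320 Ω
  C: Z = 1/(jωC) = -j/(ω·C) = 0 - j589.9 Ω
Step 3 — Parallel branch: R2 || C = 1/(1/R2 + 1/C) = 219.7 - j491.7 Ω.
Step 4 — Series with R1: Z_total = R1 + (R2 || C) = 344.7 - j491.7 Ω = 600.5∠-55.0° Ω.
Step 5 — Power factor: PF = cos(φ) = Re(Z)/|Z| = 344.74/600.51 = 0.5741.
Step 6 — Type: Im(Z) = -491.7 ⇒ leading (phase φ = -55.0°).

PF = 0.5741 (leading, φ = -55.0°)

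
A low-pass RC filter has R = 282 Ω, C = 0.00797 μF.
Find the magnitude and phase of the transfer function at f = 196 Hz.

Step 1 — Angular frequency: ω = 2π·196 = 1232 rad/s.
Step 2 — Transfer function: H(jω) = 1/(1 + jωRC).
Step 3 — Denominator: 1 + jωRC = 1 + j·1232·282·7.97e-09 = 1 + j0.002768.
Step 4 — H = 1 - j0.002768.
Step 5 — Magnitude: |H| = 1 (-0.0 dB); phase: φ = -0.2°.

|H| = 1 (-0.0 dB), φ = -0.2°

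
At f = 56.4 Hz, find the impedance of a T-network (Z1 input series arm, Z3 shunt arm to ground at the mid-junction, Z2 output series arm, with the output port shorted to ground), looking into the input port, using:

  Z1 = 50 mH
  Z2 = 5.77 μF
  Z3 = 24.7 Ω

Step 1 — Angular frequency: ω = 2π·f = 2π·56.4 = 354.4 rad/s.
Step 2 — Component impedances:
  Z1: Z = jωL = j·354.4·0.05 = 0 + j17.72 Ω
  Z2: Z = 1/(jωC) = -j/(ω·C) = 0 - j489.1 Ω
  Z3: Z = R = 24.7 Ω
Step 3 — With the output port shorted to ground, the output series arm Z2 runs from the junction to ground; the shunt arm Z3 also runs from the junction to ground. They appear in parallel: Z3 || Z2 = 24.64 - j1.244 Ω.
Step 4 — Series with input arm Z1: Z_in = Z1 + (Z3 || Z2) = 24.64 + j16.47 Ω = 29.64∠33.8° Ω.

Z = 24.64 + j16.47 Ω = 29.64∠33.8° Ω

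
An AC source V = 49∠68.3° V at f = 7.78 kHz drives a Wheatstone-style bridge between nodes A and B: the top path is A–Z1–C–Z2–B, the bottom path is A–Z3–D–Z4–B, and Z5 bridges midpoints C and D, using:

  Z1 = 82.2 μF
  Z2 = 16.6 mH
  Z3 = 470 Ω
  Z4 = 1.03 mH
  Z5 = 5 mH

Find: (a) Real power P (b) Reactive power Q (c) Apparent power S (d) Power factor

Step 1 — Angular frequency: ω = 2π·f = 2π·7780 = 4.888e+04 rad/s.
Step 2 — Component impedances:
  Z1: Z = 1/(jωC) = -j/(ω·C) = 0 - j0.2489 Ω
  Z2: Z = jωL = j·4.888e+04·0.0166 = 0 + j811.5 Ω
  Z3: Z = R = 470 Ω
  Z4: Z = jωL = j·4.888e+04·0.00103 = 0 + j50.35 Ω
  Z5: Z = jωL = j·4.888e+04·0.005 = 0 + j244.4 Ω
Step 3 — Bridge requires nodal analysis (the Z5 bridge couples midpoints C and D, so the two paths cannot be reduced to a simple series/parallel combination). Setting node B to ground and injecting 1 A at node A, the 3-node admittance system at A, C, D solves to V_A = Z_AB = 58.61 + j192.3 Ω = 201∠73.0° Ω.
Step 4 — Source phasor: V = 49∠68.3° V = 18.12 + j45.53 V.
Step 5 — Current: I = V / Z = 0.243 - j0.02017 A = 0.2438∠-4.7° A.
Step 6 — Complex power: S = V·I* = 3.483 + j11.43 VA.
Step 7 — Real power: P = Re(S) = 3.483 W.
Step 8 — Reactive power: Q = Im(S) = 11.43 VAR.
Step 9 — Apparent power: |S| = 11.95 VA.
Step 10 — Power factor: PF = P/|S| = 0.2916 (lagging).

(a) P = 3.483 W  (b) Q = 11.43 VAR  (c) S = 11.95 VA  (d) PF = 0.2916 (lagging)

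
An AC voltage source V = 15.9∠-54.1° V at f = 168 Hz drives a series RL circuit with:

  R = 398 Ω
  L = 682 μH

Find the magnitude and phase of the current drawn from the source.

Step 1 — Angular frequency: ω = 2π·f = 2π·168 = 1056 rad/s.
Step 2 — Component impedances:
  R: Z = R = 398 Ω
  L: Z = jωL = j·1056·0.000682 = 0 + j0.7199 Ω
Step 3 — Series combination: Z_total = R + L = 398 + j0.7199 Ω = 398∠0.1° Ω.
Step 4 — Source phasor: V = 15.9∠-54.1° V = 9.323 - j12.88 V.
Step 5 — Ohm's law: I = V / Z_total = (9.323 - j12.88) / (398 + j0.7199) = 0.02337 - j0.0324 A.
Step 6 — Convert to polar: |I| = 0.03995 A, ∠I = -54.2°.

I = 0.03995∠-54.2° A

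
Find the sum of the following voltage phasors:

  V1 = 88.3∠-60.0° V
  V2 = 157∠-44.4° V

Step 1 — Convert each phasor to rectangular form:
  V1 = 88.3·(cos(-60.0°) + j·sin(-60.0°)) = 44.15 - j76.47 V
  V2 = 157·(cos(-44.4°) + j·sin(-44.4°)) = 112.2 - j109.8 V
Step 2 — Sum components: V_total = 156.3 - j186.3 V.
Step 3 — Convert to polar: |V_total| = 243.2 V, ∠V_total = -50.0°.

V_total = 243.2∠-50.0° V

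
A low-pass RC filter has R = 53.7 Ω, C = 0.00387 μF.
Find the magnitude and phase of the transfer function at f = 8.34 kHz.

Step 1 — Angular frequency: ω = 2π·8340 = 5.24e+04 rad/s.
Step 2 — Transfer function: H(jω) = 1/(1 + jωRC).
Step 3 — Denominator: 1 + jωRC = 1 + j·5.24e+04·53.7·3.87e-09 = 1 + j0.01089.
Step 4 — H = 0.9999 - j0.01089.
Step 5 — Magnitude: |H| = 0.9999 (-0.0 dB); phase: φ = -0.6°.

|H| = 0.9999 (-0.0 dB), φ = -0.6°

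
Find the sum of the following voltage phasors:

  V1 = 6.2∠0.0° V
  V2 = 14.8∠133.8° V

Step 1 — Convert each phasor to rectangular form:
  V1 = 6.2·(cos(0.0°) + j·sin(0.0°)) = 6.2 V
  V2 = 14.8·(cos(133.8°) + j·sin(133.8°)) = -10.24 + j10.68 V
Step 2 — Sum components: V_total = -4.044 + j10.68 V.
Step 3 — Convert to polar: |V_total| = 11.42 V, ∠V_total = 110.7°.

V_total = 11.42∠110.7° V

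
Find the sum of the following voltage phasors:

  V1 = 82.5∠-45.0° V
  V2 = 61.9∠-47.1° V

Step 1 — Convert each phasor to rectangular form:
  V1 = 82.5·(cos(-45.0°) + j·sin(-45.0°)) = 58.34 - j58.34 V
  V2 = 61.9·(cos(-47.1°) + j·sin(-47.1°)) = 42.14 - j45.34 V
Step 2 — Sum components: V_total = 100.5 - j103.7 V.
Step 3 — Convert to polar: |V_total| = 144.4 V, ∠V_total = -45.9°.

V_total = 144.4∠-45.9° V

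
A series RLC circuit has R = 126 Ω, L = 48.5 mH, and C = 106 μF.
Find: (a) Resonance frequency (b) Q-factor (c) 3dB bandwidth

Step 1 — Resonance: ω₀ = 1/√(LC) = 1/√(0.0485·0.000106) = 441 rad/s.
Step 2 — f₀ = ω₀/(2π) = 70.19 Hz.
Step 3 — Series Q: Q = ω₀L/R = 441·0.0485/126 = 0.1698.
Step 4 — Bandwidth: Δω = ω₀/Q = 2598 rad/s; BW = Δω/(2π) = 413.5 Hz.

(a) f₀ = 70.19 Hz  (b) Q = 0.1698  (c) BW = 413.5 Hz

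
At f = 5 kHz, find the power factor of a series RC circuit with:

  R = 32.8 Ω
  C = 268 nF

Step 1 — Angular frequency: ω = 2π·f = 2π·5000 = 3.142e+04 rad/s.
Step 2 — Component impedances:
  R: Z = R = 32.8 Ω
  C: Z = 1/(jωC) = -j/(ω·C) = 0 - j118.8 Ω
Step 3 — Series combination: Z_total = R + C = 32.8 - j118.8 Ω = 123.2∠-74.6° Ω.
Step 4 — Power factor: PF = cos(φ) = Re(Z)/|Z| = 32.8/123.2 = 0.2662.
Step 5 — Type: Im(Z) = -118.8 ⇒ leading (phase φ = -74.6°).

PF = 0.2662 (leading, φ = -74.6°)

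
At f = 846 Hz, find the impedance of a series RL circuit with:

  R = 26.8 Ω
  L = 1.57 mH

Step 1 — Angular frequency: ω = 2π·f = 2π·846 = 5316 rad/s.
Step 2 — Component impedances:
  R: Z = R = 26.8 Ω
  L: Z = jωL = j·5316·0.00157 = 0 + j8.345 Ω
Step 3 — Series combination: Z_total = R + L = 26.8 + j8.345 Ω = 28.07∠17.3° Ω.

Z = 26.8 + j8.345 Ω = 28.07∠17.3° Ω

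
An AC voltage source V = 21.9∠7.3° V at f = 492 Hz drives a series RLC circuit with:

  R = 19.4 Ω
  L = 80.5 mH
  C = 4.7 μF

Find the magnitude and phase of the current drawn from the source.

Step 1 — Angular frequency: ω = 2π·f = 2π·492 = 3091 rad/s.
Step 2 — Component impedances:
  R: Z = R = 19.4 Ω
  L: Z = jωL = j·3091·0.0805 = 0 + j248.9 Ω
  C: Z = 1/(jωC) = -j/(ω·C) = 0 - j68.83 Ω
Step 3 — Series combination: Z_total = R + L + C = 19.4 + j180 Ω = 181.1∠83.8° Ω.
Step 4 — Source phasor: V = 21.9∠7.3° V = 21.72 + j2.783 V.
Step 5 — Ohm's law: I = V / Z_total = (21.72 + j2.783) / (19.4 + j180) = 0.02813 - j0.1176 A.
Step 6 — Convert to polar: |I| = 0.1209 A, ∠I = -76.5°.

I = 0.1209∠-76.5° A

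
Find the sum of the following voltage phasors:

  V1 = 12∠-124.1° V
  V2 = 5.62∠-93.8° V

Step 1 — Convert each phasor to rectangular form:
  V1 = 12·(cos(-124.1°) + j·sin(-124.1°)) = -6.728 - j9.937 V
  V2 = 5.62·(cos(-93.8°) + j·sin(-93.8°)) = -0.3725 - j5.608 V
Step 2 — Sum components: V_total = -7.1 - j15.54 V.
Step 3 — Convert to polar: |V_total| = 17.09 V, ∠V_total = -114.5°.

V_total = 17.09∠-114.5° V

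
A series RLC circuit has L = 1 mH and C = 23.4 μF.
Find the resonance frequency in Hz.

Step 1 — Resonance condition Im(Z)=0 gives ω₀ = 1/√(LC).
Step 2 — ω₀ = 1/√(0.001·2.34e-05) = 6537 rad/s.
Step 3 — f₀ = ω₀/(2π) = 1040 Hz.

f₀ = 1040 Hz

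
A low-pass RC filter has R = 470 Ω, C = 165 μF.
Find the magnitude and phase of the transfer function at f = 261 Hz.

Step 1 — Angular frequency: ω = 2π·261 = 1640 rad/s.
Step 2 — Transfer function: H(jω) = 1/(1 + jωRC).
Step 3 — Denominator: 1 + jωRC = 1 + j·1640·470·0.000165 = 1 + j127.2.
Step 4 — H = 6.183e-05 - j0.007863.
Step 5 — Magnitude: |H| = 0.007863 (-42.1 dB); phase: φ = -89.5°.

|H| = 0.007863 (-42.1 dB), φ = -89.5°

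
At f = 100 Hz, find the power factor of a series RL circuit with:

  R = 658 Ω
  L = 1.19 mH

Step 1 — Angular frequency: ω = 2π·f = 2π·100 = 628.3 rad/s.
Step 2 — Component impedances:
  R: Z = R = 658 Ω
  L: Z = jωL = j·628.3·0.00119 = 0 + j0.7477 Ω
Step 3 — Series combination: Z_total = R + L = 658 + j0.7477 Ω = 658∠0.1° Ω.
Step 4 — Power factor: PF = cos(φ) = Re(Z)/|Z| = 658/658 = 1.
Step 5 — Type: Im(Z) = 0.7477 ⇒ lagging (phase φ = 0.1°).

PF = 1 (lagging, φ = 0.1°)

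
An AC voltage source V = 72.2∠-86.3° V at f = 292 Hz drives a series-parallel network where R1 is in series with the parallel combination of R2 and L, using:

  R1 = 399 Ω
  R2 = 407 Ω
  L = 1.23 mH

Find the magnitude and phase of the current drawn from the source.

Step 1 — Angular frequency: ω = 2π·f = 2π·292 = 1835 rad/s.
Step 2 — Component impedances:
  R1: Z = R = 399 Ω
  R2: Z = R = 407 Ω
  L: Z = jωL = j·1835·0.00123 = 0 + j2.257 Ω
Step 3 — Parallel branch: R2 || L = 1/(1/R2 + 1/L) = 0.01251 + j2.257 Ω.
Step 4 — Series with R1: Z_total = R1 + (R2 || L) = 399 + j2.257 Ω = 399∠0.3° Ω.
Step 5 — Source phasor: V = 72.2∠-86.3° V = 4.659 - j72.05 V.
Step 6 — Ohm's law: I = V / Z_total = (4.659 - j72.05) / (399 + j2.257) = 0.01066 - j0.1806 A.
Step 7 — Convert to polar: |I| = 0.1809 A, ∠I = -86.6°.

I = 0.1809∠-86.6° A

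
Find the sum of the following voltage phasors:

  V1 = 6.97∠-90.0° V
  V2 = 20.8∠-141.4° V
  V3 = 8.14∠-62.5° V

Step 1 — Convert each phasor to rectangular form:
  V1 = 6.97·(cos(-90.0°) + j·sin(-90.0°)) = 0 - j6.97 V
  V2 = 20.8·(cos(-141.4°) + j·sin(-141.4°)) = -16.26 - j12.98 V
  V3 = 8.14·(cos(-62.5°) + j·sin(-62.5°)) = 3.759 - j7.22 V
Step 2 — Sum components: V_total = -12.5 - j27.17 V.
Step 3 — Convert to polar: |V_total| = 29.9 V, ∠V_total = -114.7°.

V_total = 29.9∠-114.7° V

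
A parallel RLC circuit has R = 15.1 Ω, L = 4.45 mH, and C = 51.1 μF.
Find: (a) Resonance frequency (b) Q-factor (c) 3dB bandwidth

Step 1 — Resonance: ω₀ = 1/√(LC) = 1/√(0.00445·5.11e-05) = 2097 rad/s.
Step 2 — f₀ = ω₀/(2π) = 333.8 Hz.
Step 3 — Parallel Q: Q = R/(ω₀L) = 15.1/(2097·0.00445) = 1.618.
Step 4 — Bandwidth: Δω = ω₀/Q = 1296 rad/s; BW = Δω/(2π) = 206.3 Hz.

(a) f₀ = 333.8 Hz  (b) Q = 1.618  (c) BW = 206.3 Hz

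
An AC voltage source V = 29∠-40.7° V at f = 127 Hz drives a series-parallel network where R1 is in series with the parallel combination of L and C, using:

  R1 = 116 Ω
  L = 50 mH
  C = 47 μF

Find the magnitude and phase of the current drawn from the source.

Step 1 — Angular frequency: ω = 2π·f = 2π·127 = 798 rad/s.
Step 2 — Component impedances:
  R1: Z = R = 116 Ω
  L: Z = jωL = j·798·0.05 = 0 + j39.9 Ω
  C: Z = 1/(jωC) = -j/(ω·C) = 0 - j26.66 Ω
Step 3 — Parallel branch: L || C = 1/(1/L + 1/C) = 0 - j80.38 Ω.
Step 4 — Series with R1: Z_total = R1 + (L || C) = 116 - j80.38 Ω = 141.1∠-34.7° Ω.
Step 5 — Source phasor: V = 29∠-40.7° V = 21.99 - j18.91 V.
Step 6 — Ohm's law: I = V / Z_total = (21.99 - j18.91) / (116 - j80.38) = 0.2044 - j0.02141 A.
Step 7 — Convert to polar: |I| = 0.2055 A, ∠I = -6.0°.

I = 0.2055∠-6.0° A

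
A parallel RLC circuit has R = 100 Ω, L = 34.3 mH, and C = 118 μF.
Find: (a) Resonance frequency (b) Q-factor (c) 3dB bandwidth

Step 1 — Resonance: ω₀ = 1/√(LC) = 1/√(0.0343·0.000118) = 497.1 rad/s.
Step 2 — f₀ = ω₀/(2π) = 79.11 Hz.
Step 3 — Parallel Q: Q = R/(ω₀L) = 100/(497.1·0.0343) = 5.865.
Step 4 — Bandwidth: Δω = ω₀/Q = 84.75 rad/s; BW = Δω/(2π) = 13.49 Hz.

(a) f₀ = 79.11 Hz  (b) Q = 5.865  (c) BW = 13.49 Hz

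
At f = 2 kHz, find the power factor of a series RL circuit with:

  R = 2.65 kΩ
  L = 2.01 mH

Step 1 — Angular frequency: ω = 2π·f = 2π·2000 = 1.257e+04 rad/s.
Step 2 — Component impedances:
  R: Z = R = 2650 Ω
  L: Z = jωL = j·1.257e+04·0.00201 = 0 + j25.26 Ω
Step 3 — Series combination: Z_total = R + L = 2650 + j25.26 Ω = 2650∠0.5° Ω.
Step 4 — Power factor: PF = cos(φ) = Re(Z)/|Z| = 2650/2650 = 1.
Step 5 — Type: Im(Z) = 25.26 ⇒ lagging (phase φ = 0.5°).

PF = 1 (lagging, φ = 0.5°)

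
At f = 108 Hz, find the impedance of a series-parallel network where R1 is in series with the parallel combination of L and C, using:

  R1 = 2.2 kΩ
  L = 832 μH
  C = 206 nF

Step 1 — Angular frequency: ω = 2π·f = 2π·108 = 678.6 rad/s.
Step 2 — Component impedances:
  R1: Z = R = 2200 Ω
  L: Z = jωL = j·678.6·0.000832 = 0 + j0.5646 Ω
  C: Z = 1/(jωC) = -j/(ω·C) = 0 - j7154 Ω
Step 3 — Parallel branch: L || C = 1/(1/L + 1/C) = 0 + j0.5646 Ω.
Step 4 — Series with R1: Z_total = R1 + (L || C) = 2200 + j0.5646 Ω = 2200∠0.0° Ω.

Z = 2200 + j0.5646 Ω = 2200∠0.0° Ω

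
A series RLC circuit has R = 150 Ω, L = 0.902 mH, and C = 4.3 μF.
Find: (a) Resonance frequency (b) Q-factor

Step 1 — Resonance condition Im(Z)=0 gives ω₀ = 1/√(LC).
Step 2 — ω₀ = 1/√(0.000902·4.3e-06) = 1.606e+04 rad/s.
Step 3 — f₀ = ω₀/(2π) = 2556 Hz.
Step 4 — Series Q: Q = ω₀L/R = 1.606e+04·0.000902/150 = 0.09656.

(a) f₀ = 2556 Hz  (b) Q = 0.09656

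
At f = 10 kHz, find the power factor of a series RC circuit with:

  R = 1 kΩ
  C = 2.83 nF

Step 1 — Angular frequency: ω = 2π·f = 2π·1e+04 = 6.283e+04 rad/s.
Step 2 — Component impedances:
  R: Z = R = 1000 Ω
  C: Z = 1/(jωC) = -j/(ω·C) = 0 - j5624 Ω
Step 3 — Series combination: Z_total = R + C = 1000 - j5624 Ω = 5712∠-79.9° Ω.
Step 4 — Power factor: PF = cos(φ) = Re(Z)/|Z| = 1000/5712 = 0.1751.
Step 5 — Type: Im(Z) = -5624 ⇒ leading (phase φ = -79.9°).

PF = 0.1751 (leading, φ = -79.9°)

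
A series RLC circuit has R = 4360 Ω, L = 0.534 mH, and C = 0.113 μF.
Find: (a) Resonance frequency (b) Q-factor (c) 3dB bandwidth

Step 1 — Resonance: ω₀ = 1/√(LC) = 1/√(0.000534·1.13e-07) = 1.287e+05 rad/s.
Step 2 — f₀ = ω₀/(2π) = 2.049e+04 Hz.
Step 3 — Series Q: Q = ω₀L/R = 1.287e+05·0.000534/4360 = 0.01577.
Step 4 — Bandwidth: Δω = ω₀/Q = 8.165e+06 rad/s; BW = Δω/(2π) = 1.299e+06 Hz.

(a) f₀ = 2.049e+04 Hz  (b) Q = 0.01577  (c) BW = 1.299e+06 Hz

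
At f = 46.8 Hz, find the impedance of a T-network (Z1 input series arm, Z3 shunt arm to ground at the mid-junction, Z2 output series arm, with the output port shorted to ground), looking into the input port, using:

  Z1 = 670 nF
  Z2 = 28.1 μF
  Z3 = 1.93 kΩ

Step 1 — Angular frequency: ω = 2π·f = 2π·46.8 = 294.1 rad/s.
Step 2 — Component impedances:
  Z1: Z = 1/(jωC) = -j/(ω·C) = 0 - j5076 Ω
  Z2: Z = 1/(jωC) = -j/(ω·C) = 0 - j121 Ω
  Z3: Z = R = 1930 Ω
Step 3 — With the output port shorted to ground, the output series arm Z2 runs from the junction to ground; the shunt arm Z3 also runs from the junction to ground. They appear in parallel: Z3 || Z2 = 7.559 - j120.5 Ω.
Step 4 — Series with input arm Z1: Z_in = Z1 + (Z3 || Z2) = 7.559 - j5196 Ω = 5196∠-89.9° Ω.

Z = 7.559 - j5196 Ω = 5196∠-89.9° Ω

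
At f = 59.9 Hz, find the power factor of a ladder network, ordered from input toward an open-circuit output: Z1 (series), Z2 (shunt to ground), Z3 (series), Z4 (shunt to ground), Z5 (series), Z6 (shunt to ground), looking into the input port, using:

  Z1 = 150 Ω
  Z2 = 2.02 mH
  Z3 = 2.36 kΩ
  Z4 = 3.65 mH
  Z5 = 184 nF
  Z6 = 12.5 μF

Step 1 — Angular frequency: ω = 2π·f = 2π·59.9 = 376.4 rad/s.
Step 2 — Component impedances:
  Z1: Z = R = 150 Ω
  Z2: Z = jωL = j·376.4·0.00202 = 0 + j0.7603 Ω
  Z3: Z = R = 2360 Ω
  Z4: Z = jωL = j·376.4·0.00365 = 0 + j1.374 Ω
  Z5: Z = 1/(jωC) = -j/(ω·C) = 0 - j1.444e+04 Ω
  Z6: Z = 1/(jωC) = -j/(ω·C) = 0 - j212.6 Ω
Step 3 — Ladder network (open output): work backward from the far end, alternating series and parallel combinations. Z_in = 150 + j0.7603 Ω = 150∠0.3° Ω.
Step 4 — Power factor: PF = cos(φ) = Re(Z)/|Z| = 150/150 = 1.
Step 5 — Type: Im(Z) = 0.7603 ⇒ lagging (phase φ = 0.3°).

PF = 1 (lagging, φ = 0.3°)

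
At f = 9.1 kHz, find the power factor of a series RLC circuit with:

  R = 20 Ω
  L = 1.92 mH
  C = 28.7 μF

Step 1 — Angular frequency: ω = 2π·f = 2π·9100 = 5.718e+04 rad/s.
Step 2 — Component impedances:
  R: Z = R = 20 Ω
  L: Z = jωL = j·5.718e+04·0.00192 = 0 + j109.8 Ω
  C: Z = 1/(jωC) = -j/(ω·C) = 0 - j0.6094 Ω
Step 3 — Series combination: Z_total = R + L + C = 20 + j109.2 Ω = 111∠79.6° Ω.
Step 4 — Power factor: PF = cos(φ) = Re(Z)/|Z| = 20/111 = 0.1802.
Step 5 — Type: Im(Z) = 109.2 ⇒ lagging (phase φ = 79.6°).

PF = 0.1802 (lagging, φ = 79.6°)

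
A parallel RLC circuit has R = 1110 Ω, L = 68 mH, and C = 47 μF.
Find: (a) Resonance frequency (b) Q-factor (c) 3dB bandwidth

Step 1 — Resonance: ω₀ = 1/√(LC) = 1/√(0.068·4.7e-05) = 559.4 rad/s.
Step 2 — f₀ = ω₀/(2π) = 89.03 Hz.
Step 3 — Parallel Q: Q = R/(ω₀L) = 1110/(559.4·0.068) = 29.18.
Step 4 — Bandwidth: Δω = ω₀/Q = 19.17 rad/s; BW = Δω/(2π) = 3.051 Hz.

(a) f₀ = 89.03 Hz  (b) Q = 29.18  (c) BW = 3.051 Hz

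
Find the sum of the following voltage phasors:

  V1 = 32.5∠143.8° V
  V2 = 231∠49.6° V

Step 1 — Convert each phasor to rectangular form:
  V1 = 32.5·(cos(143.8°) + j·sin(143.8°)) = -26.23 + j19.19 V
  V2 = 231·(cos(49.6°) + j·sin(49.6°)) = 149.7 + j175.9 V
Step 2 — Sum components: V_total = 123.5 + j195.1 V.
Step 3 — Convert to polar: |V_total| = 230.9 V, ∠V_total = 57.7°.

V_total = 230.9∠57.7° V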